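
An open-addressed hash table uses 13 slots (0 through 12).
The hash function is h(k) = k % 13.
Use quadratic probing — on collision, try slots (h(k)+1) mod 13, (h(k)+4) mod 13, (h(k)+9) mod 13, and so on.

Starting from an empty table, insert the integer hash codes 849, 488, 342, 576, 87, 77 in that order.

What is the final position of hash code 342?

5

849: h=4 -> slot 4
488: h=7 -> slot 7
342: h=4, probe 4,5 -> slot 5
576: h=4, probe 4,5,8 -> slot 8
87: h=9 -> slot 9
77: h=12 -> slot 12
Table: [-, -, -, -, 849, 342, -, 488, 576, 87, -, -, 77]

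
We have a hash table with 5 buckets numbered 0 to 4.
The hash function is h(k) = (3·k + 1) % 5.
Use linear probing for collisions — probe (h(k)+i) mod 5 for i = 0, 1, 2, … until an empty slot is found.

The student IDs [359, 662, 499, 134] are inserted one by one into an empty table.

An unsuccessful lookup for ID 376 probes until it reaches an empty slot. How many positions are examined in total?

Insert 359: h=3, slot 3 empty => index 3.
Insert 662: h=2, slot 2 empty => index 2.
Insert 499: h=3, slot 3 occupied => index 4.
Insert 134: h=3, slots 3,4 occupied => index 0.
Table: [134, ., 662, 359, 499]
Lookup 376: h=4, probe 4,0,1 → slot 1 empty, not found.

3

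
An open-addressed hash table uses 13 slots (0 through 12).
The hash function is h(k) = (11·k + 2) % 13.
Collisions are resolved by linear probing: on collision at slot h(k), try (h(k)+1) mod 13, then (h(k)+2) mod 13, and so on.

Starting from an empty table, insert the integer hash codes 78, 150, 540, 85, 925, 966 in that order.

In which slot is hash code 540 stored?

3

78 hashes to 2; slot 2 is free => place at 2.
150 hashes to 1; slot 1 is free => place at 1.
540 hashes to 1; 1,2 taken => place at 3.
85 hashes to 1; 1,2,3 taken => place at 4.
925 hashes to 11; slot 11 is free => place at 11.
966 hashes to 7; slot 7 is free => place at 7.
Table: [-, 150, 78, 540, 85, -, -, 966, -, -, -, 925, -]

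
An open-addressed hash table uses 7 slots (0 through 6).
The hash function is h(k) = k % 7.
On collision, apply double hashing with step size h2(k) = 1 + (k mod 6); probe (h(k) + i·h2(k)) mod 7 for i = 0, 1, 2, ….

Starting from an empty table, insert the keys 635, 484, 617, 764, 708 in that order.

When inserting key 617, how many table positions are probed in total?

Insert 635: h=5, slot 5 empty => index 5.
Insert 484: h=1, slot 1 empty => index 1.
Insert 617: h=1, h2=6, slot 1 occupied => index 0.
Insert 764: h=1, h2=3, slot 1 occupied => index 4.
Insert 708: h=1, h2=1, slot 1 occupied => index 2.
Table: [617, 484, 708, -, 764, 635, -]

2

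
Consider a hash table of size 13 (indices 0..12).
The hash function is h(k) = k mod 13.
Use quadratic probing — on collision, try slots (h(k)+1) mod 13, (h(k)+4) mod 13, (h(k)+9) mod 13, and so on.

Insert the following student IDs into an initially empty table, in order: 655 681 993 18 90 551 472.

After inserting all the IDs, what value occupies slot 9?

655 hashes to 5; slot 5 is free -> place at 5.
681 hashes to 5; 5 taken -> place at 6.
993 hashes to 5; 5,6 taken -> place at 9.
18 hashes to 5; 5,6,9 taken -> place at 1.
90 hashes to 12; slot 12 is free -> place at 12.
551 hashes to 5; 5,6,9,1 taken -> place at 8.
472 hashes to 4; slot 4 is free -> place at 4.
Table: [-, 18, -, -, 472, 655, 681, -, 551, 993, -, -, 90]

993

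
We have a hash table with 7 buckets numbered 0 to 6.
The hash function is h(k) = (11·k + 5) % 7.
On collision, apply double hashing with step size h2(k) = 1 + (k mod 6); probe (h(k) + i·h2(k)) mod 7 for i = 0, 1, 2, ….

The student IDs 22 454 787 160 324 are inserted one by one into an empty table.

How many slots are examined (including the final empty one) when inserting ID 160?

2

Insert 22: h=2, slot 2 empty → index 2.
Insert 454: h=1, slot 1 empty → index 1.
Insert 787: h=3, slot 3 empty → index 3.
Insert 160: h=1, h2=5, slot 1 occupied → index 6.
Insert 324: h=6, h2=1, slot 6 occupied → index 0.
Table: [324, 454, 22, 787, -, -, 160]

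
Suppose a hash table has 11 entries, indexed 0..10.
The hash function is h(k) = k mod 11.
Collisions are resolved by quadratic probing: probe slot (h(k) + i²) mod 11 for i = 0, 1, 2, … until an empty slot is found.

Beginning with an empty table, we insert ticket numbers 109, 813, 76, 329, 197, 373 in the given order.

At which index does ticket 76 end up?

109: h=10 -> slot 10
813: h=10, probe 10,0 -> slot 0
76: h=10, probe 10,0,3 -> slot 3
329: h=10, probe 10,0,3,8 -> slot 8
197: h=10, probe 10,0,3,8,4 -> slot 4
373: h=10, probe 10,0,3,8,4,2 -> slot 2
Table: [813, _, 373, 76, 197, _, _, _, 329, _, 109]

3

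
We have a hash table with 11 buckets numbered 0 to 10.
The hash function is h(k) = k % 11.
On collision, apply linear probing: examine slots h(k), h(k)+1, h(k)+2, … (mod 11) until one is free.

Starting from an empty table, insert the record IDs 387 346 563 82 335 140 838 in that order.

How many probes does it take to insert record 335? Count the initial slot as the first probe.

Insert 387: h=2, slot 2 empty → index 2.
Insert 346: h=5, slot 5 empty → index 5.
Insert 563: h=2, slot 2 occupied → index 3.
Insert 82: h=5, slot 5 occupied → index 6.
Insert 335: h=5, slots 5,6 occupied → index 7.
Insert 140: h=8, slot 8 empty → index 8.
Insert 838: h=2, slots 2,3 occupied → index 4.
Table: [_, _, 387, 563, 838, 346, 82, 335, 140, _, _]

3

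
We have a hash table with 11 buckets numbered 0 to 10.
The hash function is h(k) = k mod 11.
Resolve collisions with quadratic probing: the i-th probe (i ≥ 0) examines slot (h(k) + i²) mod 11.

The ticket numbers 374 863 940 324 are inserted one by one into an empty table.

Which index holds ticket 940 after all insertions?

6

374 hashes to 0; slot 0 is free -> place at 0.
863 hashes to 5; slot 5 is free -> place at 5.
940 hashes to 5; 5 taken -> place at 6.
324 hashes to 5; 5,6 taken -> place at 9.
Table: [374, ., ., ., ., 863, 940, ., ., 324, .]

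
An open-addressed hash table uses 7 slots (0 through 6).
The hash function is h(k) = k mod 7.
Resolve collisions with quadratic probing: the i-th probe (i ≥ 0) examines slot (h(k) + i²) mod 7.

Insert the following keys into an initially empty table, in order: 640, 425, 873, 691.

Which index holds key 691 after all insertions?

2

640 hashes to 3; slot 3 is free → place at 3.
425 hashes to 5; slot 5 is free → place at 5.
873 hashes to 5; 5 taken → place at 6.
691 hashes to 5; 5,6 taken → place at 2.
Table: [_, _, 691, 640, _, 425, 873]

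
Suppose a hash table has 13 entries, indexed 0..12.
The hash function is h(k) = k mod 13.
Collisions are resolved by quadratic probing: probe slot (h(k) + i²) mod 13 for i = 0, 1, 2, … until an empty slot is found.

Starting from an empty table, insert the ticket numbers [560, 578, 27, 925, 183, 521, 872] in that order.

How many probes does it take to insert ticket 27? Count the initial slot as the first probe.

560: h=1 → slot 1
578: h=6 → slot 6
27: h=1, probe 1,2 → slot 2
925: h=2, probe 2,3 → slot 3
183: h=1, probe 1,2,5 → slot 5
521: h=1, probe 1,2,5,10 → slot 10
872: h=1, probe 1,2,5,10,4 → slot 4
Table: [-, 560, 27, 925, 872, 183, 578, -, -, -, 521, -, -]

2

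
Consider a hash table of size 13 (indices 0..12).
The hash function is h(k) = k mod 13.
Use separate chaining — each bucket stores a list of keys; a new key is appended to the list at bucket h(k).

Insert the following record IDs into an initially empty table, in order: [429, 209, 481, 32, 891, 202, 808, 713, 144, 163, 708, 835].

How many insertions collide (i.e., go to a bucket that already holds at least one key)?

429 -> bucket 0
209 -> bucket 1
481 -> bucket 0 (collision)
32 -> bucket 6
891 -> bucket 7
202 -> bucket 7 (collision)
808 -> bucket 2
713 -> bucket 11
144 -> bucket 1 (collision)
163 -> bucket 7 (collision)
708 -> bucket 6 (collision)
835 -> bucket 3
Final buckets:
0: 429 -> 481
1: 209 -> 144
2: 808
3: 835
4: _
5: _
6: 32 -> 708
7: 891 -> 202 -> 163
8: _
9: _
10: _
11: 713
12: _

5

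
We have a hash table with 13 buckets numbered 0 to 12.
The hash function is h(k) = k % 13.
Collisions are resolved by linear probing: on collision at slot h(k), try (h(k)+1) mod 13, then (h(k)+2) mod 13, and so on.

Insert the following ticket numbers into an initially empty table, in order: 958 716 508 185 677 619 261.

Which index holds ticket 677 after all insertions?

Insert 958: h=9, slot 9 empty -> index 9.
Insert 716: h=1, slot 1 empty -> index 1.
Insert 508: h=1, slot 1 occupied -> index 2.
Insert 185: h=3, slot 3 empty -> index 3.
Insert 677: h=1, slots 1,2,3 occupied -> index 4.
Insert 619: h=8, slot 8 empty -> index 8.
Insert 261: h=1, slots 1,2,3,4 occupied -> index 5.
Table: [∅, 716, 508, 185, 677, 261, ∅, ∅, 619, 958, ∅, ∅, ∅]

4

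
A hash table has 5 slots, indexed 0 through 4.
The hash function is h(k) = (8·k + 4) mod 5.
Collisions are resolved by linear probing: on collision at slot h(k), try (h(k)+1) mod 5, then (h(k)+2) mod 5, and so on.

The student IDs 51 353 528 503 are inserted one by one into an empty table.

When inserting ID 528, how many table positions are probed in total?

2

51 hashes to 2; slot 2 is free => place at 2.
353 hashes to 3; slot 3 is free => place at 3.
528 hashes to 3; 3 taken => place at 4.
503 hashes to 3; 3,4 taken => place at 0.
Table: [503, ∅, 51, 353, 528]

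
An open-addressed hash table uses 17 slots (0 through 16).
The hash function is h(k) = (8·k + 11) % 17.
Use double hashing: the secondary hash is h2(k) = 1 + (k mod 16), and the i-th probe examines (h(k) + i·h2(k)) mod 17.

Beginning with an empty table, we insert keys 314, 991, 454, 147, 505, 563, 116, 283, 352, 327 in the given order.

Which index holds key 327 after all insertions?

Insert 314: h=7, slot 7 empty -> index 7.
Insert 991: h=0, slot 0 empty -> index 0.
Insert 454: h=5, slot 5 empty -> index 5.
Insert 147: h=14, slot 14 empty -> index 14.
Insert 505: h=5, h2=10, slot 5 occupied -> index 15.
Insert 563: h=10, slot 10 empty -> index 10.
Insert 116: h=4, slot 4 empty -> index 4.
Insert 283: h=14, h2=12, slot 14 occupied -> index 9.
Insert 352: h=5, h2=1, slot 5 occupied -> index 6.
Insert 327: h=9, h2=8, slots 9,0 occupied -> index 8.
Table: [991, ., ., ., 116, 454, 352, 314, 327, 283, 563, ., ., ., 147, 505, .]

8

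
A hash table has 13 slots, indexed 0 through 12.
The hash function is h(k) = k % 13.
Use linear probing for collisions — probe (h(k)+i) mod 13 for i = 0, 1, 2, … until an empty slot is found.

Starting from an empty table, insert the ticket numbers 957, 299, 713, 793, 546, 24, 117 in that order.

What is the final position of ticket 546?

Insert 957: h=8, slot 8 empty → index 8.
Insert 299: h=0, slot 0 empty → index 0.
Insert 713: h=11, slot 11 empty → index 11.
Insert 793: h=0, slot 0 occupied → index 1.
Insert 546: h=0, slots 0,1 occupied → index 2.
Insert 24: h=11, slot 11 occupied → index 12.
Insert 117: h=0, slots 0,1,2 occupied → index 3.
Table: [299, 793, 546, 117, _, _, _, _, 957, _, _, 713, 24]

2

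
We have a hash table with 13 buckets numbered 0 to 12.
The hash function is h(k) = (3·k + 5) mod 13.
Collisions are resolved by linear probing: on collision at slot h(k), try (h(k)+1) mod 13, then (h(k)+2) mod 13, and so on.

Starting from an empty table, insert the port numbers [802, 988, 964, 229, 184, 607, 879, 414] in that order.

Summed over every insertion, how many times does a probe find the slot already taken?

802 hashes to 6; slot 6 is free -> place at 6.
988 hashes to 5; slot 5 is free -> place at 5.
964 hashes to 11; slot 11 is free -> place at 11.
229 hashes to 3; slot 3 is free -> place at 3.
184 hashes to 11; 11 taken -> place at 12.
607 hashes to 6; 6 taken -> place at 7.
879 hashes to 3; 3 taken -> place at 4.
414 hashes to 12; 12 taken -> place at 0.
Table: [414, _, _, 229, 879, 988, 802, 607, _, _, _, 964, 184]

4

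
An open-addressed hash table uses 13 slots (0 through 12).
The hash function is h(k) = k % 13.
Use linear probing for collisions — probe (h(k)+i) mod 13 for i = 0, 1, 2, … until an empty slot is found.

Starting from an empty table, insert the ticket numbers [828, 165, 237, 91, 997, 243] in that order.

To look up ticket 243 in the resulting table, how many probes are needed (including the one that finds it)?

828 hashes to 9; slot 9 is free -> place at 9.
165 hashes to 9; 9 taken -> place at 10.
237 hashes to 3; slot 3 is free -> place at 3.
91 hashes to 0; slot 0 is free -> place at 0.
997 hashes to 9; 9,10 taken -> place at 11.
243 hashes to 9; 9,10,11 taken -> place at 12.
Table: [91, _, _, 237, _, _, _, _, _, 828, 165, 997, 243]
Lookup 243: h=9, probe 9,10,11,12 → found at 12.

4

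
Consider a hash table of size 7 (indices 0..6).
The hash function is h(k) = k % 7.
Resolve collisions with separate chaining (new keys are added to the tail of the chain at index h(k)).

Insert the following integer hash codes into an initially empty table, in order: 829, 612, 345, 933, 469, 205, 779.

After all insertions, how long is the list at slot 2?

4

Insert 829: h=3, bucket 3 empty → new chain.
Insert 612: h=3, bucket 3 nonempty → append to chain.
Insert 345: h=2, bucket 2 empty → new chain.
Insert 933: h=2, bucket 2 nonempty → append to chain.
Insert 469: h=0, bucket 0 empty → new chain.
Insert 205: h=2, bucket 2 nonempty → append to chain.
Insert 779: h=2, bucket 2 nonempty → append to chain.
Final buckets:
0: 469
1: —
2: 345 -> 933 -> 205 -> 779
3: 829 -> 612
4: —
5: —
6: —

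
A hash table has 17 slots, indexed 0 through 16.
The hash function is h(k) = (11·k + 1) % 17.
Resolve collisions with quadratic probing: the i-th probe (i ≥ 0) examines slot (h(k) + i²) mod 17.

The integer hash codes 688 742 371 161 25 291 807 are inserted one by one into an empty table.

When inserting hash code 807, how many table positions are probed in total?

688 hashes to 4; slot 4 is free -> place at 4.
742 hashes to 3; slot 3 is free -> place at 3.
371 hashes to 2; slot 2 is free -> place at 2.
161 hashes to 4; 4 taken -> place at 5.
25 hashes to 4; 4,5 taken -> place at 8.
291 hashes to 6; slot 6 is free -> place at 6.
807 hashes to 4; 4,5,8 taken -> place at 13.
Table: [—, —, 371, 742, 688, 161, 291, —, 25, —, —, —, —, 807, —, —, —]

4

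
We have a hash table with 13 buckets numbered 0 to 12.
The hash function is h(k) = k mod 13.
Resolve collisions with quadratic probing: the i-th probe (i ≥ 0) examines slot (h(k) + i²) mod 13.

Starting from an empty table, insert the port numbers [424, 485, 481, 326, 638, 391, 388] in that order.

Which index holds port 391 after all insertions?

5

Insert 424: h=8, slot 8 empty -> index 8.
Insert 485: h=4, slot 4 empty -> index 4.
Insert 481: h=0, slot 0 empty -> index 0.
Insert 326: h=1, slot 1 empty -> index 1.
Insert 638: h=1, slot 1 occupied -> index 2.
Insert 391: h=1, slots 1,2 occupied -> index 5.
Insert 388: h=11, slot 11 empty -> index 11.
Table: [481, 326, 638, -, 485, 391, -, -, 424, -, -, 388, -]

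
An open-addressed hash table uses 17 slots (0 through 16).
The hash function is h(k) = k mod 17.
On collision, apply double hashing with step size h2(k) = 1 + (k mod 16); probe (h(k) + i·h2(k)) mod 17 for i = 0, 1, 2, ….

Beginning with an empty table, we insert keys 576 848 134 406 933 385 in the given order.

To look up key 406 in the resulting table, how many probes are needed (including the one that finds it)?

576 hashes to 15; slot 15 is free -> place at 15.
848 hashes to 15, h2=1; 15 taken -> place at 16.
134 hashes to 15, h2=7; 15 taken -> place at 5.
406 hashes to 15, h2=7; 15,5 taken -> place at 12.
933 hashes to 15, h2=6; 15 taken -> place at 4.
385 hashes to 11; slot 11 is free -> place at 11.
Table: [∅, ∅, ∅, ∅, 933, 134, ∅, ∅, ∅, ∅, ∅, 385, 406, ∅, ∅, 576, 848]
Lookup 406: h=15, h2=7, probe 15,5,12 → found at 12.

3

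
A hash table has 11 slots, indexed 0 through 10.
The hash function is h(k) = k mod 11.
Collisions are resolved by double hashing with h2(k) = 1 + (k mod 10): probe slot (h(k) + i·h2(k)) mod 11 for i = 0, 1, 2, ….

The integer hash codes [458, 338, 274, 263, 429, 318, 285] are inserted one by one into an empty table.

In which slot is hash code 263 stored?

3

458 hashes to 7; slot 7 is free → place at 7.
338 hashes to 8; slot 8 is free → place at 8.
274 hashes to 10; slot 10 is free → place at 10.
263 hashes to 10, h2=4; 10 taken → place at 3.
429 hashes to 0; slot 0 is free → place at 0.
318 hashes to 10, h2=9; 10,8 taken → place at 6.
285 hashes to 10, h2=6; 10 taken → place at 5.
Table: [429, ., ., 263, ., 285, 318, 458, 338, ., 274]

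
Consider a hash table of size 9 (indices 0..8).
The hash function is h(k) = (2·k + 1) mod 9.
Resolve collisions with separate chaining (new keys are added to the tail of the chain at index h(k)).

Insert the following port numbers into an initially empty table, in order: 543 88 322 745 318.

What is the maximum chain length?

Insert 543: h=7, bucket 7 empty -> new chain.
Insert 88: h=6, bucket 6 empty -> new chain.
Insert 322: h=6, bucket 6 nonempty -> append to chain.
Insert 745: h=6, bucket 6 nonempty -> append to chain.
Insert 318: h=7, bucket 7 nonempty -> append to chain.
Final buckets:
0: -
1: -
2: -
3: -
4: -
5: -
6: 88 -> 322 -> 745
7: 543 -> 318
8: -

3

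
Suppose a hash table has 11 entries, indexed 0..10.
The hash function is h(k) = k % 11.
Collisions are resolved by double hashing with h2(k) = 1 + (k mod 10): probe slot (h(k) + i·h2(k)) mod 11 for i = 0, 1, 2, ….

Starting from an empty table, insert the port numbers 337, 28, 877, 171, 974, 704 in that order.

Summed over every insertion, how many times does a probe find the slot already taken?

4

337 hashes to 7; slot 7 is free → place at 7.
28 hashes to 6; slot 6 is free → place at 6.
877 hashes to 8; slot 8 is free → place at 8.
171 hashes to 6, h2=2; 6,8 taken → place at 10.
974 hashes to 6, h2=5; 6 taken → place at 0.
704 hashes to 0, h2=5; 0 taken → place at 5.
Table: [974, ∅, ∅, ∅, ∅, 704, 28, 337, 877, ∅, 171]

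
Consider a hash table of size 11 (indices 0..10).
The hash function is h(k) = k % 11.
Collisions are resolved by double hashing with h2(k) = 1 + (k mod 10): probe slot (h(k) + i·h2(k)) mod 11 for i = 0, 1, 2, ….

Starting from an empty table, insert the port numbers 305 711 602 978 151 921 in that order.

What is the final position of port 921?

305: h=8 -> slot 8
711: h=7 -> slot 7
602: h=8, h2=3, probe 8,0 -> slot 0
978: h=10 -> slot 10
151: h=8, h2=2, probe 8,10,1 -> slot 1
921: h=8, h2=2, probe 8,10,1,3 -> slot 3
Table: [602, 151, ., 921, ., ., ., 711, 305, ., 978]

3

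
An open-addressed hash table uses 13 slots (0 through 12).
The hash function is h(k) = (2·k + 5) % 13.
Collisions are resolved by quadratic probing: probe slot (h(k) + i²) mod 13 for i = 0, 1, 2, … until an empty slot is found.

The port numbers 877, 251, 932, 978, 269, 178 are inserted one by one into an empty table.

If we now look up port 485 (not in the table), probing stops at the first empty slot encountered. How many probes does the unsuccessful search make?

4

Insert 877: h=4, slot 4 empty => index 4.
Insert 251: h=0, slot 0 empty => index 0.
Insert 932: h=10, slot 10 empty => index 10.
Insert 978: h=11, slot 11 empty => index 11.
Insert 269: h=10, slots 10,11 occupied => index 1.
Insert 178: h=10, slots 10,11,1 occupied => index 6.
Table: [251, 269, —, —, 877, —, 178, —, —, —, 932, 978, —]
Lookup 485: h=0, probe 0,1,4,9 → slot 9 empty, not found.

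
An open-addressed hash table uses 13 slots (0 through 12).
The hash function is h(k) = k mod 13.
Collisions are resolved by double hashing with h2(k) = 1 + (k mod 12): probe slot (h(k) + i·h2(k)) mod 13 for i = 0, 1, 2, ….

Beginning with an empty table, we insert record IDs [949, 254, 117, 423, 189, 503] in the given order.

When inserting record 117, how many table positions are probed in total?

949: h=0 -> slot 0
254: h=7 -> slot 7
117: h=0, h2=10, probe 0,10 -> slot 10
423: h=7, h2=4, probe 7,11 -> slot 11
189: h=7, h2=10, probe 7,4 -> slot 4
503: h=9 -> slot 9
Table: [949, ∅, ∅, ∅, 189, ∅, ∅, 254, ∅, 503, 117, 423, ∅]

2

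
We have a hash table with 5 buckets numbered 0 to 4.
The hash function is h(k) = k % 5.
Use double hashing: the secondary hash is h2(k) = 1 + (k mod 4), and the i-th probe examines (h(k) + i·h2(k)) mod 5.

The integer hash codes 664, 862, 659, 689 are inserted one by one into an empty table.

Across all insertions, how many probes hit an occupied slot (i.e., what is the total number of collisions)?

2

664: h=4 -> slot 4
862: h=2 -> slot 2
659: h=4, h2=4, probe 4,3 -> slot 3
689: h=4, h2=2, probe 4,1 -> slot 1
Table: [_, 689, 862, 659, 664]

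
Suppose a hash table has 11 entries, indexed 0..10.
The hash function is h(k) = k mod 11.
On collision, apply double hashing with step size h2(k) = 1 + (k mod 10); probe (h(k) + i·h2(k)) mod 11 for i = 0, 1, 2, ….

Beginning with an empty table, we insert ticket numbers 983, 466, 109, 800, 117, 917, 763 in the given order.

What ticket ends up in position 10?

Insert 983: h=4, slot 4 empty -> index 4.
Insert 466: h=4, h2=7, slot 4 occupied -> index 0.
Insert 109: h=10, slot 10 empty -> index 10.
Insert 800: h=8, slot 8 empty -> index 8.
Insert 117: h=7, slot 7 empty -> index 7.
Insert 917: h=4, h2=8, slot 4 occupied -> index 1.
Insert 763: h=4, h2=4, slots 4,8,1 occupied -> index 5.
Table: [466, 917, _, _, 983, 763, _, 117, 800, _, 109]

109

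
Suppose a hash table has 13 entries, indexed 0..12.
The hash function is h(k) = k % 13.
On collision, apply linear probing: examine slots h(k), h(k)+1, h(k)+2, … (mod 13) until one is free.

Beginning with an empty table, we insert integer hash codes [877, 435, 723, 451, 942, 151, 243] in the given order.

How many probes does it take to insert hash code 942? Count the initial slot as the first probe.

Insert 877: h=6, slot 6 empty => index 6.
Insert 435: h=6, slot 6 occupied => index 7.
Insert 723: h=8, slot 8 empty => index 8.
Insert 451: h=9, slot 9 empty => index 9.
Insert 942: h=6, slots 6,7,8,9 occupied => index 10.
Insert 151: h=8, slots 8,9,10 occupied => index 11.
Insert 243: h=9, slots 9,10,11 occupied => index 12.
Table: [_, _, _, _, _, _, 877, 435, 723, 451, 942, 151, 243]

5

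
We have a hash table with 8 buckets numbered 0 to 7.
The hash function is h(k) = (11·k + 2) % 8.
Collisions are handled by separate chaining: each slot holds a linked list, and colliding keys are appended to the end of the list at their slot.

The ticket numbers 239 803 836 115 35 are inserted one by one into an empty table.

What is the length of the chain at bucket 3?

239 -> bucket 7
803 -> bucket 3
836 -> bucket 6
115 -> bucket 3 (collision)
35 -> bucket 3 (collision)
Final buckets:
0: _
1: _
2: _
3: 803 -> 115 -> 35
4: _
5: _
6: 836
7: 239

3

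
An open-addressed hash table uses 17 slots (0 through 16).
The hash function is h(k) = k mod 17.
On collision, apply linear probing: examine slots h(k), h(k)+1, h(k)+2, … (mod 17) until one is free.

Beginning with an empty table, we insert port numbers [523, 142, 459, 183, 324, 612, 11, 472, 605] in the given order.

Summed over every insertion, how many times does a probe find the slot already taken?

523: h=13 → slot 13
142: h=6 → slot 6
459: h=0 → slot 0
183: h=13, probe 13,14 → slot 14
324: h=1 → slot 1
612: h=0, probe 0,1,2 → slot 2
11: h=11 → slot 11
472: h=13, probe 13,14,15 → slot 15
605: h=10 → slot 10
Table: [459, 324, 612, ∅, ∅, ∅, 142, ∅, ∅, ∅, 605, 11, ∅, 523, 183, 472, ∅]

5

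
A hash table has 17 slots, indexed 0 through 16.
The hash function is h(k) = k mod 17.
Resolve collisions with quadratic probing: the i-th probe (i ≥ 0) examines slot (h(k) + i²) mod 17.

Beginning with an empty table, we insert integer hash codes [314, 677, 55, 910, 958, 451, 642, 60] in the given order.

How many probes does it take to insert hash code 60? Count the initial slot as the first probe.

4

314: h=8 -> slot 8
677: h=14 -> slot 14
55: h=4 -> slot 4
910: h=9 -> slot 9
958: h=6 -> slot 6
451: h=9, probe 9,10 -> slot 10
642: h=13 -> slot 13
60: h=9, probe 9,10,13,1 -> slot 1
Table: [∅, 60, ∅, ∅, 55, ∅, 958, ∅, 314, 910, 451, ∅, ∅, 642, 677, ∅, ∅]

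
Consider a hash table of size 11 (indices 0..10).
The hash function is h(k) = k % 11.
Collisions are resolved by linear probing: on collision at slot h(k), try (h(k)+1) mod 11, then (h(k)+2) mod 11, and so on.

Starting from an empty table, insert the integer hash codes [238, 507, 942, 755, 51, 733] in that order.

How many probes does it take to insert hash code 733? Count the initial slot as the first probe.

Insert 238: h=7, slot 7 empty -> index 7.
Insert 507: h=1, slot 1 empty -> index 1.
Insert 942: h=7, slot 7 occupied -> index 8.
Insert 755: h=7, slots 7,8 occupied -> index 9.
Insert 51: h=7, slots 7,8,9 occupied -> index 10.
Insert 733: h=7, slots 7,8,9,10 occupied -> index 0.
Table: [733, 507, -, -, -, -, -, 238, 942, 755, 51]

5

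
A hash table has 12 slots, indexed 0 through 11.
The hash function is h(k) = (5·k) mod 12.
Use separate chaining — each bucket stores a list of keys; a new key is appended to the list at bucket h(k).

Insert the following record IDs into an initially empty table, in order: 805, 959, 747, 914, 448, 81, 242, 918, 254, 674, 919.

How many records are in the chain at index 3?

805 -> bucket 5
959 -> bucket 7
747 -> bucket 3
914 -> bucket 10
448 -> bucket 8
81 -> bucket 9
242 -> bucket 10 (collision)
918 -> bucket 6
254 -> bucket 10 (collision)
674 -> bucket 10 (collision)
919 -> bucket 11
Final buckets:
0: -
1: -
2: -
3: 747
4: -
5: 805
6: 918
7: 959
8: 448
9: 81
10: 914 -> 242 -> 254 -> 674
11: 919

1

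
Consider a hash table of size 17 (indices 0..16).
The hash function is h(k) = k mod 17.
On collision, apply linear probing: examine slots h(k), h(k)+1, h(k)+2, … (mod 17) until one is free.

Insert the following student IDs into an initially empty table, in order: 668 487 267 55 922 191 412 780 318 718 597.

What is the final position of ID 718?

668 hashes to 5; slot 5 is free => place at 5.
487 hashes to 11; slot 11 is free => place at 11.
267 hashes to 12; slot 12 is free => place at 12.
55 hashes to 4; slot 4 is free => place at 4.
922 hashes to 4; 4,5 taken => place at 6.
191 hashes to 4; 4,5,6 taken => place at 7.
412 hashes to 4; 4,5,6,7 taken => place at 8.
780 hashes to 15; slot 15 is free => place at 15.
318 hashes to 12; 12 taken => place at 13.
718 hashes to 4; 4,5,6,7,8 taken => place at 9.
597 hashes to 2; slot 2 is free => place at 2.
Table: [∅, ∅, 597, ∅, 55, 668, 922, 191, 412, 718, ∅, 487, 267, 318, ∅, 780, ∅]

9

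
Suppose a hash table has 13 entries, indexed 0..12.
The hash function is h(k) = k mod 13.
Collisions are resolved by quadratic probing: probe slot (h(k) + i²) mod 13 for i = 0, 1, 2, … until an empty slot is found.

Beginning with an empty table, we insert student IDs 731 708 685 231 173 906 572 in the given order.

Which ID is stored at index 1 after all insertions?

731 hashes to 3; slot 3 is free => place at 3.
708 hashes to 6; slot 6 is free => place at 6.
685 hashes to 9; slot 9 is free => place at 9.
231 hashes to 10; slot 10 is free => place at 10.
173 hashes to 4; slot 4 is free => place at 4.
906 hashes to 9; 9,10 taken => place at 0.
572 hashes to 0; 0 taken => place at 1.
Table: [906, 572, -, 731, 173, -, 708, -, -, 685, 231, -, -]

572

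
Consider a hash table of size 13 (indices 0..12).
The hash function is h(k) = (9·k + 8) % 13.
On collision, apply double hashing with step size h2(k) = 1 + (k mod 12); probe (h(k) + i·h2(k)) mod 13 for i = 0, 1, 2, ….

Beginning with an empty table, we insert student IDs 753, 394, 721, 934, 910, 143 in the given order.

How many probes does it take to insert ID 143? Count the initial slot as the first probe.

2

Insert 753: h=12, slot 12 empty -> index 12.
Insert 394: h=5, slot 5 empty -> index 5.
Insert 721: h=10, slot 10 empty -> index 10.
Insert 934: h=3, slot 3 empty -> index 3.
Insert 910: h=8, slot 8 empty -> index 8.
Insert 143: h=8, h2=12, slot 8 occupied -> index 7.
Table: [., ., ., 934, ., 394, ., 143, 910, ., 721, ., 753]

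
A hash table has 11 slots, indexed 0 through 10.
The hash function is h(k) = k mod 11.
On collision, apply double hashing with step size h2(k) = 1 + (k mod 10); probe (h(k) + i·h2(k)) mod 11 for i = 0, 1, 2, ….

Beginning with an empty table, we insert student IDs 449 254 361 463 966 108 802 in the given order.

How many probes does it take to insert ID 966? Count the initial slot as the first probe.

449: h=9 => slot 9
254: h=1 => slot 1
361: h=9, h2=2, probe 9,0 => slot 0
463: h=1, h2=4, probe 1,5 => slot 5
966: h=9, h2=7, probe 9,5,1,8 => slot 8
108: h=9, h2=9, probe 9,7 => slot 7
802: h=10 => slot 10
Table: [361, 254, ∅, ∅, ∅, 463, ∅, 108, 966, 449, 802]

4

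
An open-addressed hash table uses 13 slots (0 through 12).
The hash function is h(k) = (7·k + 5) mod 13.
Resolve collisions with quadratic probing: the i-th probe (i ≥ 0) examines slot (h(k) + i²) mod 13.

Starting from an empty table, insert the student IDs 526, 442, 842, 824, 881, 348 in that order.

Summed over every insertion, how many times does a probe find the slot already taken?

526 hashes to 8; slot 8 is free → place at 8.
442 hashes to 5; slot 5 is free → place at 5.
842 hashes to 10; slot 10 is free → place at 10.
824 hashes to 1; slot 1 is free → place at 1.
881 hashes to 10; 10 taken → place at 11.
348 hashes to 10; 10,11,1 taken → place at 6.
Table: [-, 824, -, -, -, 442, 348, -, 526, -, 842, 881, -]

4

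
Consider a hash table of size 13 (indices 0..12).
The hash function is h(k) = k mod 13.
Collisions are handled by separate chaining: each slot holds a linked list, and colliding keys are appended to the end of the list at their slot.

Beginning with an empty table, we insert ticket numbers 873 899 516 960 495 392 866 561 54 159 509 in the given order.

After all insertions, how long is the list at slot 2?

Insert 873: h=2, bucket 2 empty -> new chain.
Insert 899: h=2, bucket 2 nonempty -> append to chain.
Insert 516: h=9, bucket 9 empty -> new chain.
Insert 960: h=11, bucket 11 empty -> new chain.
Insert 495: h=1, bucket 1 empty -> new chain.
Insert 392: h=2, bucket 2 nonempty -> append to chain.
Insert 866: h=8, bucket 8 empty -> new chain.
Insert 561: h=2, bucket 2 nonempty -> append to chain.
Insert 54: h=2, bucket 2 nonempty -> append to chain.
Insert 159: h=3, bucket 3 empty -> new chain.
Insert 509: h=2, bucket 2 nonempty -> append to chain.
Final buckets:
0: ∅
1: 495
2: 873 -> 899 -> 392 -> 561 -> 54 -> 509
3: 159
4: ∅
5: ∅
6: ∅
7: ∅
8: 866
9: 516
10: ∅
11: 960
12: ∅

6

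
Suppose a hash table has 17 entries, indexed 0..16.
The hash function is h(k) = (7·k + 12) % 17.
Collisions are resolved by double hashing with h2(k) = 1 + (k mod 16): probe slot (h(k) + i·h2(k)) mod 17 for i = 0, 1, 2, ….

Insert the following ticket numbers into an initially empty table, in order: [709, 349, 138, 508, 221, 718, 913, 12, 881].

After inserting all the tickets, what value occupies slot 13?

Insert 709: h=11, slot 11 empty → index 11.
Insert 349: h=7, slot 7 empty → index 7.
Insert 138: h=9, slot 9 empty → index 9.
Insert 508: h=15, slot 15 empty → index 15.
Insert 221: h=12, slot 12 empty → index 12.
Insert 718: h=6, slot 6 empty → index 6.
Insert 913: h=11, h2=2, slot 11 occupied → index 13.
Insert 12: h=11, h2=13, slots 11,7 occupied → index 3.
Insert 881: h=8, slot 8 empty → index 8.
Table: [∅, ∅, ∅, 12, ∅, ∅, 718, 349, 881, 138, ∅, 709, 221, 913, ∅, 508, ∅]

913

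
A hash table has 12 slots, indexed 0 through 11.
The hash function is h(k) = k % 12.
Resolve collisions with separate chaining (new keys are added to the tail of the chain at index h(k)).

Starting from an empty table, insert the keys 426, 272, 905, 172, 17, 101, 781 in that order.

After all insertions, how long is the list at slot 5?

426 -> bucket 6
272 -> bucket 8
905 -> bucket 5
172 -> bucket 4
17 -> bucket 5 (collision)
101 -> bucket 5 (collision)
781 -> bucket 1
Final buckets:
0: .
1: 781
2: .
3: .
4: 172
5: 905 -> 17 -> 101
6: 426
7: .
8: 272
9: .
10: .
11: .

3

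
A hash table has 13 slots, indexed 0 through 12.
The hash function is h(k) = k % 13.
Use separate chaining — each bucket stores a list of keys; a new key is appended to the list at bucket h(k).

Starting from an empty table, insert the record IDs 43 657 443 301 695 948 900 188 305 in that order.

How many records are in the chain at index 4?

1

43 -> bucket 4
657 -> bucket 7
443 -> bucket 1
301 -> bucket 2
695 -> bucket 6
948 -> bucket 12
900 -> bucket 3
188 -> bucket 6 (collision)
305 -> bucket 6 (collision)
Final buckets:
0: -
1: 443
2: 301
3: 900
4: 43
5: -
6: 695 -> 188 -> 305
7: 657
8: -
9: -
10: -
11: -
12: 948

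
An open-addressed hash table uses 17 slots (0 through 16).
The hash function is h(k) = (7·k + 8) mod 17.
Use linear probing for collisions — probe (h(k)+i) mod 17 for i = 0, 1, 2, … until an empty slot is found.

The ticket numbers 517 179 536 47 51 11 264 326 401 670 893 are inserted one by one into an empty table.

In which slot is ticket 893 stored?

Insert 517: h=6, slot 6 empty → index 6.
Insert 179: h=3, slot 3 empty → index 3.
Insert 536: h=3, slot 3 occupied → index 4.
Insert 47: h=14, slot 14 empty → index 14.
Insert 51: h=8, slot 8 empty → index 8.
Insert 11: h=0, slot 0 empty → index 0.
Insert 264: h=3, slots 3,4 occupied → index 5.
Insert 326: h=12, slot 12 empty → index 12.
Insert 401: h=10, slot 10 empty → index 10.
Insert 670: h=6, slot 6 occupied → index 7.
Insert 893: h=3, slots 3,4,5,6,7,8 occupied → index 9.
Table: [11, —, —, 179, 536, 264, 517, 670, 51, 893, 401, —, 326, —, 47, —, —]

9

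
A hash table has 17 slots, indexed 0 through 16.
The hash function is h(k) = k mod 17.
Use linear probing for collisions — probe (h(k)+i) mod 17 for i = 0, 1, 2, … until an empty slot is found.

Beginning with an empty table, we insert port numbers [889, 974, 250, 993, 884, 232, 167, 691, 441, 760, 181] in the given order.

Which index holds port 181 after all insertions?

1

889: h=5 -> slot 5
974: h=5, probe 5,6 -> slot 6
250: h=12 -> slot 12
993: h=7 -> slot 7
884: h=0 -> slot 0
232: h=11 -> slot 11
167: h=14 -> slot 14
691: h=11, probe 11,12,13 -> slot 13
441: h=16 -> slot 16
760: h=12, probe 12,13,14,15 -> slot 15
181: h=11, probe 11,12,13,14,15,16,0,1 -> slot 1
Table: [884, 181, _, _, _, 889, 974, 993, _, _, _, 232, 250, 691, 167, 760, 441]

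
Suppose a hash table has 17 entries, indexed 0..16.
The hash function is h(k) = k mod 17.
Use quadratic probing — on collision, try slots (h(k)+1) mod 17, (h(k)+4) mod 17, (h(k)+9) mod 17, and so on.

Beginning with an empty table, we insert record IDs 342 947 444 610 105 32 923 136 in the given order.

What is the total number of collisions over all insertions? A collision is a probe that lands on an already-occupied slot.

3

342 hashes to 2; slot 2 is free -> place at 2.
947 hashes to 12; slot 12 is free -> place at 12.
444 hashes to 2; 2 taken -> place at 3.
610 hashes to 15; slot 15 is free -> place at 15.
105 hashes to 3; 3 taken -> place at 4.
32 hashes to 15; 15 taken -> place at 16.
923 hashes to 5; slot 5 is free -> place at 5.
136 hashes to 0; slot 0 is free -> place at 0.
Table: [136, —, 342, 444, 105, 923, —, —, —, —, —, —, 947, —, —, 610, 32]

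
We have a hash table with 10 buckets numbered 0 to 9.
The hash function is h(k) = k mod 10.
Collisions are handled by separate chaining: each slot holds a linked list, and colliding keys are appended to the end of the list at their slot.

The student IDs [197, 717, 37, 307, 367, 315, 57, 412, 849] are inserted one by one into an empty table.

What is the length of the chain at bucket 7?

Insert 197: h=7, bucket 7 empty -> new chain.
Insert 717: h=7, bucket 7 nonempty -> append to chain.
Insert 37: h=7, bucket 7 nonempty -> append to chain.
Insert 307: h=7, bucket 7 nonempty -> append to chain.
Insert 367: h=7, bucket 7 nonempty -> append to chain.
Insert 315: h=5, bucket 5 empty -> new chain.
Insert 57: h=7, bucket 7 nonempty -> append to chain.
Insert 412: h=2, bucket 2 empty -> new chain.
Insert 849: h=9, bucket 9 empty -> new chain.
Final buckets:
0: _
1: _
2: 412
3: _
4: _
5: 315
6: _
7: 197 -> 717 -> 37 -> 307 -> 367 -> 57
8: _
9: 849

6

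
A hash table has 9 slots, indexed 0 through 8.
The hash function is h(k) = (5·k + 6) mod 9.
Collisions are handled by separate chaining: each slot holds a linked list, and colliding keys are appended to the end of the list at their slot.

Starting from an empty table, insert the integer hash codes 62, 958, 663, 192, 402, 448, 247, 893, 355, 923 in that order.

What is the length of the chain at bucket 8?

3

62 → bucket 1
958 → bucket 8
663 → bucket 0
192 → bucket 3
402 → bucket 0 (collision)
448 → bucket 5
247 → bucket 8 (collision)
893 → bucket 7
355 → bucket 8 (collision)
923 → bucket 4
Final buckets:
0: 663 -> 402
1: 62
2: ∅
3: 192
4: 923
5: 448
6: ∅
7: 893
8: 958 -> 247 -> 355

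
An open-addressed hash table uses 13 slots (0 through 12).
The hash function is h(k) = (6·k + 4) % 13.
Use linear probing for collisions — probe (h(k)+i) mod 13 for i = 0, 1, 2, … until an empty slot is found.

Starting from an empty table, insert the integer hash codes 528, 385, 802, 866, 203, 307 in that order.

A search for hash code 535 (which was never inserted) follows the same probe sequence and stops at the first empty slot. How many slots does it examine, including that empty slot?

Insert 528: h=0, slot 0 empty => index 0.
Insert 385: h=0, slot 0 occupied => index 1.
Insert 802: h=6, slot 6 empty => index 6.
Insert 866: h=0, slots 0,1 occupied => index 2.
Insert 203: h=0, slots 0,1,2 occupied => index 3.
Insert 307: h=0, slots 0,1,2,3 occupied => index 4.
Table: [528, 385, 866, 203, 307, ., 802, ., ., ., ., ., .]
Lookup 535: h=3, probe 3,4,5 → slot 5 empty, not found.

3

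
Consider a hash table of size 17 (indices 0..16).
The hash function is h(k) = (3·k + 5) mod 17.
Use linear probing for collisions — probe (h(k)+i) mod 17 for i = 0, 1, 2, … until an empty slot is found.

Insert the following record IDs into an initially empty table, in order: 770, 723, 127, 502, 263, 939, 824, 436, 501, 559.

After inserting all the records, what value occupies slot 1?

501

Insert 770: h=3, slot 3 empty => index 3.
Insert 723: h=15, slot 15 empty => index 15.
Insert 127: h=12, slot 12 empty => index 12.
Insert 502: h=15, slot 15 occupied => index 16.
Insert 263: h=12, slot 12 occupied => index 13.
Insert 939: h=0, slot 0 empty => index 0.
Insert 824: h=12, slots 12,13 occupied => index 14.
Insert 436: h=4, slot 4 empty => index 4.
Insert 501: h=12, slots 12,13,14,15,16,0 occupied => index 1.
Insert 559: h=16, slots 16,0,1 occupied => index 2.
Table: [939, 501, 559, 770, 436, ., ., ., ., ., ., ., 127, 263, 824, 723, 502]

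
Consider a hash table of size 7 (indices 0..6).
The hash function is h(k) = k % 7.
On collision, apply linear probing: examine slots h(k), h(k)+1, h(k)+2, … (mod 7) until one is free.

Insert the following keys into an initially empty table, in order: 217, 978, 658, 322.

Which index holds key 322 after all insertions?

2

217 hashes to 0; slot 0 is free → place at 0.
978 hashes to 5; slot 5 is free → place at 5.
658 hashes to 0; 0 taken → place at 1.
322 hashes to 0; 0,1 taken → place at 2.
Table: [217, 658, 322, _, _, 978, _]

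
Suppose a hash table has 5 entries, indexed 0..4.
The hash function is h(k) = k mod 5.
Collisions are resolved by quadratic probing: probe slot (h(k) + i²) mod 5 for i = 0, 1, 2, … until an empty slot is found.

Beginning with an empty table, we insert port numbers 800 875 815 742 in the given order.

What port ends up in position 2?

742

Insert 800: h=0, slot 0 empty => index 0.
Insert 875: h=0, slot 0 occupied => index 1.
Insert 815: h=0, slots 0,1 occupied => index 4.
Insert 742: h=2, slot 2 empty => index 2.
Table: [800, 875, 742, ∅, 815]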